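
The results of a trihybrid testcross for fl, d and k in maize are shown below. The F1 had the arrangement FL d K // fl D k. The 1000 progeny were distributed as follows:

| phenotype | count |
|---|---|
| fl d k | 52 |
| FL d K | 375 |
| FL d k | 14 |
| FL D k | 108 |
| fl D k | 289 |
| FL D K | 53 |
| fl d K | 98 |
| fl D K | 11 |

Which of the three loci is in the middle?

The two rarest classes, FL d k and fl D K, are the double crossovers. Comparing them with the parentals, only the k allele has switched, so k is the middle locus and the order is fl – k – d.

k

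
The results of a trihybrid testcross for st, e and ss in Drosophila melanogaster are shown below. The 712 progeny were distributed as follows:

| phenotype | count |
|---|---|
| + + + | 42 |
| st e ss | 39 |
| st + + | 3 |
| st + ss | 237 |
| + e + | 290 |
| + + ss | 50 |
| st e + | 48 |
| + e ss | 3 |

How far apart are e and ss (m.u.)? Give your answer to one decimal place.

12.2 m.u.

The two most frequent reciprocal classes, st + ss and + e +, are the parental types, so the F1 was st + ss / + e +.
The two rarest classes, st + + and + e ss, are the double crossovers. Comparing them with the parentals, only the ss allele has switched, so ss is the middle locus and the order is st – ss – e.
Crossovers in the ss–e interval produce the single-crossover classes st e ss and + + + (39 + 42 = 81) plus the double crossovers (6).
RF(ss–e) = (81 + 6) / 712 = 87/712 = 0.1222 → 12.2 m.u.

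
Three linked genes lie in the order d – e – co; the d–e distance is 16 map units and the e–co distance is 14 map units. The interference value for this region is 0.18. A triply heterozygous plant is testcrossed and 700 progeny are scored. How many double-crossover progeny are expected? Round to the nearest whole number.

13

Map distances give recombination frequencies of 0.160 and 0.140 for the two intervals.
With interference 0.18 (so coincidence = 0.82), expected double-crossover frequency = 0.160 × 0.140 × 0.82 = 0.01837.
Expected number = 0.01837 × 700 = 12.86 ≈ 13.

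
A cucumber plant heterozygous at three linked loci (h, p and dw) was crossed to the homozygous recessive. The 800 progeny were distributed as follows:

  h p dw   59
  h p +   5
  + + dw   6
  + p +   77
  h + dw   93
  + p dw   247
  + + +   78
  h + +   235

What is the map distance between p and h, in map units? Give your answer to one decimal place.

The two most frequent reciprocal classes, h + + and + p dw, are the parental types, so the F1 was h + + / + p dw.
The two rarest classes, h p + and + + dw, are the double crossovers. Comparing them with the parentals, only the p allele has switched, so p is the middle locus and the order is h – p – dw.
Crossovers in the h–p interval produce the single-crossover classes + + + and h p dw (78 + 59 = 137) plus the double crossovers (11).
RF(h–p) = (137 + 11) / 800 = 148/800 = 0.1850 → 18.5 map units.

18.5 map units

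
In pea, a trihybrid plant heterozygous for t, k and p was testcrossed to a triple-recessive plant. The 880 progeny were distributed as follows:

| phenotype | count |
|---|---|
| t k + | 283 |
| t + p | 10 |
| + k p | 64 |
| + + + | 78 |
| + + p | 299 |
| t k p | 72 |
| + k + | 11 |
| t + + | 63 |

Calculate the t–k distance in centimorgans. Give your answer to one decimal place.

The two most frequent reciprocal classes, + + p and t k +, are the parental types, so the F1 was + + p / t k +.
The two rarest classes, t + p and + k +, are the double crossovers. Comparing them with the parentals, only the t allele has switched, so t is the middle locus and the order is p – t – k.
Crossovers in the t–k interval produce the single-crossover classes + k p and t + + (64 + 63 = 127) plus the double crossovers (21).
RF(t–k) = (127 + 21) / 880 = 148/880 = 0.1682 → 16.8 centimorgans.

16.8 centimorgans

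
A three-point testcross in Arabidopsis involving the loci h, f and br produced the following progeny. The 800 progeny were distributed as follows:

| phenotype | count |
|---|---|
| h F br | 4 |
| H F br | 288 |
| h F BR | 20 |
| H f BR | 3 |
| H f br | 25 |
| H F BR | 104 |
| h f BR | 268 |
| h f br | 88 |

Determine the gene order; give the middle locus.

The two most frequent reciprocal classes, h f BR and H F br, are the parental types, so the F1 was h f BR / H F br.
The two rarest classes, H f BR and h F br, are the double crossovers. Comparing them with the parentals, only the h allele has switched, so h is the middle locus and the order is f – h – br.

h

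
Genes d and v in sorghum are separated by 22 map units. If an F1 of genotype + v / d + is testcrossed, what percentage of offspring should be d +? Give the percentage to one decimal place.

A map distance of 22 map units corresponds to a recombination frequency of 0.220.
The F1 is + v / d +, so d + is a parental gamete class with expected frequency (1 − r)/2 = 0.780/2 = 0.3900.
That is 0.3900 = 39.0% of the progeny.

39.0%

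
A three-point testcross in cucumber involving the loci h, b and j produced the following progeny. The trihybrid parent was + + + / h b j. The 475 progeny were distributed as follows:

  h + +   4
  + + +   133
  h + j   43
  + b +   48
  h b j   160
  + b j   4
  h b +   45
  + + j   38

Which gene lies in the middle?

h

The two rarest classes, h + + and + b j, are the double crossovers. Comparing them with the parentals, only the h allele has switched, so h is the middle locus and the order is j – h – b.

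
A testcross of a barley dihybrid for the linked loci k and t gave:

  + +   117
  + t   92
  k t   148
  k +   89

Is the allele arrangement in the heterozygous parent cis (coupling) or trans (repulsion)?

cis

The two most frequent classes are + + (117) and k t (148); these are the parental (non-recombinant) types.
So the F1 carried + + on one chromosome and k t on the other — the recessive alleles are on the same chromosome (cis / coupling).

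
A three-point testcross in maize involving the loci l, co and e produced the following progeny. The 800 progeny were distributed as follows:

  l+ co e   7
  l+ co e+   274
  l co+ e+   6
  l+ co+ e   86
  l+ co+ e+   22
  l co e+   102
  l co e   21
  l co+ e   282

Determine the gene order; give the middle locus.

e

The two most frequent reciprocal classes, l+ co e+ and l co+ e, are the parental types, so the F1 was l+ co e+ / l co+ e.
The two rarest classes, l+ co e and l co+ e+, are the double crossovers. Comparing them with the parentals, only the e allele has switched, so e is the middle locus and the order is l – e – co.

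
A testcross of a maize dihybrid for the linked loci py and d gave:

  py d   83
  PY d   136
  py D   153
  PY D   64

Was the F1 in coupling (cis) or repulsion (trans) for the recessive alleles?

trans

The two most frequent classes are PY d (136) and py D (153); these are the parental (non-recombinant) types.
So the F1 carried PY d on one chromosome and py D on the other — the recessive alleles are on opposite chromosomes (trans / repulsion).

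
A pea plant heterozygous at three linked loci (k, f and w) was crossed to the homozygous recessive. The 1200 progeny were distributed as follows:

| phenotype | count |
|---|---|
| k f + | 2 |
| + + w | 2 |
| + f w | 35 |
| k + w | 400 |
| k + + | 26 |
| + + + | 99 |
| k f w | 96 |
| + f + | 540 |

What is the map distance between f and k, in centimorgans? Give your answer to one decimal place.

16.6 centimorgans

The two most frequent reciprocal classes, k + w and + f +, are the parental types, so the F1 was k + w / + f +.
The two rarest classes, + + w and k f +, are the double crossovers. Comparing them with the parentals, only the k allele has switched, so k is the middle locus and the order is f – k – w.
Crossovers in the f–k interval produce the single-crossover classes k f w and + + + (96 + 99 = 195) plus the double crossovers (4).
RF(f–k) = (195 + 4) / 1200 = 199/1200 = 0.1658 → 16.6 centimorgans.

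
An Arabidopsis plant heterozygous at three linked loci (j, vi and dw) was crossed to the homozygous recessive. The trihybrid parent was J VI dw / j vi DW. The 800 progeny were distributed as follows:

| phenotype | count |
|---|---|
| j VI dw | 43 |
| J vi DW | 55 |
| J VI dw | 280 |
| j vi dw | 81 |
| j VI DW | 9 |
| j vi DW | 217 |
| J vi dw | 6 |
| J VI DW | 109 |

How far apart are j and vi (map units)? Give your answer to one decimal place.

The two rarest classes, J vi dw and j VI DW, are the double crossovers. Comparing them with the parentals, only the vi allele has switched, so vi is the middle locus and the order is dw – vi – j.
Crossovers in the vi–j interval produce the single-crossover classes j VI dw and J vi DW (43 + 55 = 98) plus the double crossovers (15).
RF(vi–j) = (98 + 15) / 800 = 113/800 = 0.1412 → 14.1 map units.

14.1 map units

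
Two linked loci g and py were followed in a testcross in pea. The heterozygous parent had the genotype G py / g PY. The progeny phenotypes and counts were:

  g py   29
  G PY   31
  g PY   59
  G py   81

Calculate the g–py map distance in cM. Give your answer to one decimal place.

The recombinant classes are G PY and g py: 31 + 29 = 60.
Recombination frequency = 60/200 = 0.3000 ≈ 30.0%, i.e. 30.0 cM.

30.0 cM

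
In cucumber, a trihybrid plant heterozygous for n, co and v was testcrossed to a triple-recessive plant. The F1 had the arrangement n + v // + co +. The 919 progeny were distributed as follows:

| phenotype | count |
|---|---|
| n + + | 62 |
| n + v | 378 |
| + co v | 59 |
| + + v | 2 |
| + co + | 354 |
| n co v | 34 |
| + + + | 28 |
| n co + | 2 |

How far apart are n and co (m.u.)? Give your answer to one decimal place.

7.2 m.u.

The two rarest classes, + + v and n co +, are the double crossovers. Comparing them with the parentals, only the n allele has switched, so n is the middle locus and the order is v – n – co.
Crossovers in the n–co interval produce the single-crossover classes n co v and + + + (34 + 28 = 62) plus the double crossovers (4).
RF(n–co) = (62 + 4) / 919 = 66/919 = 0.0718 → 7.2 m.u.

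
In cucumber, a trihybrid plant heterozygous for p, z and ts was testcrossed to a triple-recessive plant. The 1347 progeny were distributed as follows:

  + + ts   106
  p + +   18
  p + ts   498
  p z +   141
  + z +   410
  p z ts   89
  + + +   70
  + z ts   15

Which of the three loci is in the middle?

The two most frequent reciprocal classes, p + ts and + z +, are the parental types, so the F1 was p + ts / + z +.
The two rarest classes, p + + and + z ts, are the double crossovers. Comparing them with the parentals, only the ts allele has switched, so ts is the middle locus and the order is p – ts – z.

ts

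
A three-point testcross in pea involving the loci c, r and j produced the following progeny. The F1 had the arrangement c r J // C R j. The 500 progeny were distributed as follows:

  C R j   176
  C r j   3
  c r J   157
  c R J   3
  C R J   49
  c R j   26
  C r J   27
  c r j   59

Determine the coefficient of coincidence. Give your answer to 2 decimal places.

The two rarest classes, c R J and C r j, are the double crossovers. Comparing them with the parentals, only the r allele has switched, so r is the middle locus and the order is j – r – c.
j–r: (108 + 6)/500 = 0.2280; r–c: (53 + 6)/500 = 0.1180.
Expected DCO frequency = 0.2280 × 0.1180 ≈ 0.02690; observed = 6/500 ≈ 0.01200.
Coefficient of coincidence = 0.01200/0.02690 ≈ 0.45.

0.45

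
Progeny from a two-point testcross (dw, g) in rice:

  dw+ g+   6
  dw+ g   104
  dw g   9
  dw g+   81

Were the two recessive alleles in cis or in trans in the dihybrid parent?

The two most frequent classes are dw+ g (104) and dw g+ (81); these are the parental (non-recombinant) types.
So the F1 carried dw+ g on one chromosome and dw g+ on the other — the recessive alleles are on opposite chromosomes (trans / repulsion).

trans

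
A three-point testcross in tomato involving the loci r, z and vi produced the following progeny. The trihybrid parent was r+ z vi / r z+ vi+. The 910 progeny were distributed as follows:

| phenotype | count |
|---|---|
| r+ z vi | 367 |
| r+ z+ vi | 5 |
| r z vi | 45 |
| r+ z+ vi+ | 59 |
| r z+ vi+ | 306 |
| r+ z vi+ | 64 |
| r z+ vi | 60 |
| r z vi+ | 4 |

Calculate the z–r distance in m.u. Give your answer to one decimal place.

The two rarest classes, r+ z+ vi and r z vi+, are the double crossovers. Comparing them with the parentals, only the z allele has switched, so z is the middle locus and the order is vi – z – r.
Crossovers in the z–r interval produce the single-crossover classes r z vi and r+ z+ vi+ (45 + 59 = 104) plus the double crossovers (9).
RF(z–r) = (104 + 9) / 910 = 113/910 = 0.1242 → 12.4 m.u.

12.4 m.u.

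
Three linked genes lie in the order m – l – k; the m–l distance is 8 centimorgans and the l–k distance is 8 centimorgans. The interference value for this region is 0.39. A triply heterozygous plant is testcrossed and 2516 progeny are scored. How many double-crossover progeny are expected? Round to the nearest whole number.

10

Map distances give recombination frequencies of 0.080 and 0.080 for the two intervals.
With interference 0.39 (so coincidence = 0.61), expected double-crossover frequency = 0.080 × 0.080 × 0.61 = 0.00390.
Expected number = 0.00390 × 2516 = 9.82 ≈ 10.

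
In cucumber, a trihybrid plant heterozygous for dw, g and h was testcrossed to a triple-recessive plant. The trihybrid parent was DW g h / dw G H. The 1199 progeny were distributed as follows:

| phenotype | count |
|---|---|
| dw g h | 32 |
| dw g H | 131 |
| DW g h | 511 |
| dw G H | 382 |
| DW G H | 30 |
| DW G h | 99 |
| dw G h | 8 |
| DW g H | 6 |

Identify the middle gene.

h

The two rarest classes, DW g H and dw G h, are the double crossovers. Comparing them with the parentals, only the h allele has switched, so h is the middle locus and the order is g – h – dw.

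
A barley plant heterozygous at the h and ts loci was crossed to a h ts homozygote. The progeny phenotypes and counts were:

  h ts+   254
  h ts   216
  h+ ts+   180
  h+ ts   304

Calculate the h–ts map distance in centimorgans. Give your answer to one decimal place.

The two most frequent classes, h+ ts (304) and h ts+ (254), are the parental types, so the F1 was h+ ts / h ts+.
The recombinant classes are h+ ts+ and h ts: 180 + 216 = 396.
Recombination frequency = 396/954 = 0.4151 ≈ 41.5%, i.e. 41.5 centimorgans.

41.5 centimorgans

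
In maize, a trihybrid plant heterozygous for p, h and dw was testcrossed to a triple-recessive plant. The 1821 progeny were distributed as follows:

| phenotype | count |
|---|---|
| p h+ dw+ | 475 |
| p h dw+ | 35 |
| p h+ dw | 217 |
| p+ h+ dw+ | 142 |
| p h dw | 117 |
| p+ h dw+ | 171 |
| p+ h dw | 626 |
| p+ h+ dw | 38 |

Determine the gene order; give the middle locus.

h

The two most frequent reciprocal classes, p h+ dw+ and p+ h dw, are the parental types, so the F1 was p h+ dw+ / p+ h dw.
The two rarest classes, p h dw+ and p+ h+ dw, are the double crossovers. Comparing them with the parentals, only the h allele has switched, so h is the middle locus and the order is dw – h – p.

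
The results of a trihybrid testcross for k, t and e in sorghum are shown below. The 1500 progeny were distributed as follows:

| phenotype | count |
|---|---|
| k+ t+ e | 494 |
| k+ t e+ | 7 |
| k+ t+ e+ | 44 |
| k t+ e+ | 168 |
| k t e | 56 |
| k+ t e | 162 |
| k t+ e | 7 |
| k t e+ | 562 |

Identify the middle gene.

The two most frequent reciprocal classes, k t e+ and k+ t+ e, are the parental types, so the F1 was k t e+ / k+ t+ e.
The two rarest classes, k+ t e+ and k t+ e, are the double crossovers. Comparing them with the parentals, only the k allele has switched, so k is the middle locus and the order is t – k – e.

k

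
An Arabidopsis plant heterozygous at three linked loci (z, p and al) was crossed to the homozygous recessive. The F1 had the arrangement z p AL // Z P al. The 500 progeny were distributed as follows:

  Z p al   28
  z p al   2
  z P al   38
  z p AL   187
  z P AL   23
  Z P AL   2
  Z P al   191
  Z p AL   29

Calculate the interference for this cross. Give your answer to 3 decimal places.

The two rarest classes, z p al and Z P AL, are the double crossovers. Comparing them with the parentals, only the al allele has switched, so al is the middle locus and the order is p – al – z.
p–al: (51 + 4)/500 = 0.1100; al–z: (67 + 4)/500 = 0.1420.
Expected DCO frequency = 0.1100 × 0.1420 ≈ 0.01562; observed = 4/500 ≈ 0.00800.
Coefficient of coincidence = 0.00800/0.01562 ≈ 0.512; interference = 1 − 0.512 = 0.488.

0.488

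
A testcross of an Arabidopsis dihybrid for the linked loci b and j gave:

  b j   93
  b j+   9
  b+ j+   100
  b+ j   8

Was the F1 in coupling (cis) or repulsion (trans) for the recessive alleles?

cis

The two most frequent classes are b+ j+ (100) and b j (93); these are the parental (non-recombinant) types.
So the F1 carried b+ j+ on one chromosome and b j on the other — the recessive alleles are on the same chromosome (cis / coupling).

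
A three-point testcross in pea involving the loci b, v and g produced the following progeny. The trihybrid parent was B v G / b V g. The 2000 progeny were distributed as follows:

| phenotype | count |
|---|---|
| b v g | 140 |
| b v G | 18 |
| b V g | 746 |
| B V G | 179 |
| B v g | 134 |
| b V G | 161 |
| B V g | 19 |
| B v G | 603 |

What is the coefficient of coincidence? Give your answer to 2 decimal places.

The two rarest classes, b v G and B V g, are the double crossovers. Comparing them with the parentals, only the b allele has switched, so b is the middle locus and the order is v – b – g.
v–b: (319 + 37)/2000 = 0.1780; b–g: (295 + 37)/2000 = 0.1660.
Expected DCO frequency = 0.1780 × 0.1660 ≈ 0.02955; observed = 37/2000 ≈ 0.01850.
Coefficient of coincidence = 0.01850/0.02955 ≈ 0.63.

0.63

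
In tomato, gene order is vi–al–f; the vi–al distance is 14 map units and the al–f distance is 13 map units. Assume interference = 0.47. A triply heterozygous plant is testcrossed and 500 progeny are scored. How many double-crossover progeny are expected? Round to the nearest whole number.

Map distances give recombination frequencies of 0.140 and 0.130 for the two intervals.
With interference 0.47 (so coincidence = 0.53), expected double-crossover frequency = 0.140 × 0.130 × 0.53 = 0.00965.
Expected number = 0.00965 × 500 = 4.82 ≈ 5.

5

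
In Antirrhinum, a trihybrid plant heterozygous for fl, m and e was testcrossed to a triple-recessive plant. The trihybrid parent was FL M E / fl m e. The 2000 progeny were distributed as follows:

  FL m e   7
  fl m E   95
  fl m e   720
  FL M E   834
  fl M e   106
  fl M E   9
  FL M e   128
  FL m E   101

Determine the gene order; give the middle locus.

The two rarest classes, fl M E and FL m e, are the double crossovers. Comparing them with the parentals, only the fl allele has switched, so fl is the middle locus and the order is e – fl – m.

fl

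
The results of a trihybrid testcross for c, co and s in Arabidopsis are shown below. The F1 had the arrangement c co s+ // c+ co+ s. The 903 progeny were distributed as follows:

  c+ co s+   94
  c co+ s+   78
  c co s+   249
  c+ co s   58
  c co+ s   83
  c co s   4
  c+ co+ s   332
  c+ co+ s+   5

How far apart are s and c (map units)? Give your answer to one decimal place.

20.6 map units

The two rarest classes, c co s and c+ co+ s+, are the double crossovers. Comparing them with the parentals, only the s allele has switched, so s is the middle locus and the order is co – s – c.
Crossovers in the s–c interval produce the single-crossover classes c+ co s+ and c co+ s (94 + 83 = 177) plus the double crossovers (9).
RF(s–c) = (177 + 9) / 903 = 186/903 = 0.2060 → 20.6 map units.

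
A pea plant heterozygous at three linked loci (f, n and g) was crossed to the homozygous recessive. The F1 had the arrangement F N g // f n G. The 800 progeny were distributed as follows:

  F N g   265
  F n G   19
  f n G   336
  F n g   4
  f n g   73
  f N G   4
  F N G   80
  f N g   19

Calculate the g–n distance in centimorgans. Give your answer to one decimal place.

20.1 centimorgans

The two rarest classes, F n g and f N G, are the double crossovers. Comparing them with the parentals, only the n allele has switched, so n is the middle locus and the order is f – n – g.
Crossovers in the n–g interval produce the single-crossover classes F N G and f n g (80 + 73 = 153) plus the double crossovers (8).
RF(n–g) = (153 + 8) / 800 = 161/800 = 0.2013 → 20.1 centimorgans.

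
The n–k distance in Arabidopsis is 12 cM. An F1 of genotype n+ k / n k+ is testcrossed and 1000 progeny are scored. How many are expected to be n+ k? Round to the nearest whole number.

A map distance of 12 cM corresponds to a recombination frequency of 0.120.
The F1 is n+ k / n k+, so n+ k is a parental gamete class with expected frequency (1 − r)/2 = 0.880/2 = 0.4400.
Expected number = 0.4400 × 1000 = 440.00 ≈ 440.

440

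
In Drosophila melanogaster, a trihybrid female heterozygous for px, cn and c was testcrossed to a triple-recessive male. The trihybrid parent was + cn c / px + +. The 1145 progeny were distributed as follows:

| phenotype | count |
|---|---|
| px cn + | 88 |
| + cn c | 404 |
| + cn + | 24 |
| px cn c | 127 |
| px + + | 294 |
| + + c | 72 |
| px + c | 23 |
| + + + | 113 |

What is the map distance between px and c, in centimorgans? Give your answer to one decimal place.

25.1 centimorgans

The two rarest classes, + cn + and px + c, are the double crossovers. Comparing them with the parentals, only the c allele has switched, so c is the middle locus and the order is cn – c – px.
Crossovers in the c–px interval produce the single-crossover classes px cn c and + + + (127 + 113 = 240) plus the double crossovers (47).
RF(c–px) = (240 + 47) / 1145 = 287/1145 = 0.2507 → 25.1 centimorgans.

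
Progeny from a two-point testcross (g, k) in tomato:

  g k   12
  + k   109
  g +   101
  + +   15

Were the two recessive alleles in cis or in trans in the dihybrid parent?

The two most frequent classes are + k (109) and g + (101); these are the parental (non-recombinant) types.
So the F1 carried + k on one chromosome and g + on the other — the recessive alleles are on opposite chromosomes (trans / repulsion).

trans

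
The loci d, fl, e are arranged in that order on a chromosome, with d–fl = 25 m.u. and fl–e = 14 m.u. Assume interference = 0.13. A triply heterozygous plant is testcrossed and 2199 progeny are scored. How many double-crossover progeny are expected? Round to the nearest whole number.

Map distances give recombination frequencies of 0.250 and 0.140 for the two intervals.
With interference 0.13 (so coincidence = 0.87), expected double-crossover frequency = 0.250 × 0.140 × 0.87 = 0.03045.
Expected number = 0.03045 × 2199 = 66.96 ≈ 67.

67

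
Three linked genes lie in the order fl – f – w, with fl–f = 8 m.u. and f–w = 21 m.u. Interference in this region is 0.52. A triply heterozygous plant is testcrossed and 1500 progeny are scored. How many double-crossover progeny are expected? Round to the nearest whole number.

12

Map distances give recombination frequencies of 0.080 and 0.210 for the two intervals.
With interference 0.52 (so coincidence = 0.48), expected double-crossover frequency = 0.080 × 0.210 × 0.48 = 0.00806.
Expected number = 0.00806 × 1500 = 12.10 ≈ 12.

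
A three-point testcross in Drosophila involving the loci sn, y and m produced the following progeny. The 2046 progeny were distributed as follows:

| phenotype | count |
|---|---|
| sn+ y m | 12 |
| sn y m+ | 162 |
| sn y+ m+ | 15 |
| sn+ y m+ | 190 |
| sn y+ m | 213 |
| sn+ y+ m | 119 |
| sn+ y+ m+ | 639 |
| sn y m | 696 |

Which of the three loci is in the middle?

The two most frequent reciprocal classes, sn y m and sn+ y+ m+, are the parental types, so the F1 was sn y m / sn+ y+ m+.
The two rarest classes, sn+ y m and sn y+ m+, are the double crossovers. Comparing them with the parentals, only the sn allele has switched, so sn is the middle locus and the order is m – sn – y.

sn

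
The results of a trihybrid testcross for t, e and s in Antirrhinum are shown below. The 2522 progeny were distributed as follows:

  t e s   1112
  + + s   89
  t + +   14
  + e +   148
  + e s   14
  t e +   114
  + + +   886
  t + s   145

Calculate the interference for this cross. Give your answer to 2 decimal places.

0.05

The two most frequent reciprocal classes, + + + and t e s, are the parental types, so the F1 was + + + / t e s.
The two rarest classes, t + + and + e s, are the double crossovers. Comparing them with the parentals, only the t allele has switched, so t is the middle locus and the order is e – t – s.
e–t: (293 + 28)/2522 = 0.1273; t–s: (203 + 28)/2522 = 0.0916.
Expected DCO frequency = 0.1273 × 0.0916 ≈ 0.01166; observed = 28/2522 ≈ 0.01110.
Coefficient of coincidence = 0.01110/0.01166 ≈ 0.95; interference = 1 − 0.95 = 0.05.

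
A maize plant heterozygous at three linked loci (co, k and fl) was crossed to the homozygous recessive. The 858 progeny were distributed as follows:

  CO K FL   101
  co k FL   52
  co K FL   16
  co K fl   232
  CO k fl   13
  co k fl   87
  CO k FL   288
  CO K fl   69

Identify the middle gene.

The two most frequent reciprocal classes, CO k FL and co K fl, are the parental types, so the F1 was CO k FL / co K fl.
The two rarest classes, CO k fl and co K FL, are the double crossovers. Comparing them with the parentals, only the fl allele has switched, so fl is the middle locus and the order is co – fl – k.

fl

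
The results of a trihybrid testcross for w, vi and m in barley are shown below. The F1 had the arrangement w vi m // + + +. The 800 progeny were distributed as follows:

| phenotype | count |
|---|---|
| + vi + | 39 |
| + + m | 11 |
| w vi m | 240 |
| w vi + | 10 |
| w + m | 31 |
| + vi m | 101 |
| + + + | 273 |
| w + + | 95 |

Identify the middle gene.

m

The two rarest classes, w vi + and + + m, are the double crossovers. Comparing them with the parentals, only the m allele has switched, so m is the middle locus and the order is w – m – vi.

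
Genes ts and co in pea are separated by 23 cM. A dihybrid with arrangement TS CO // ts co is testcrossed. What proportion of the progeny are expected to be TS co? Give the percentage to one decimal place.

11.5%

A map distance of 23 cM corresponds to a recombination frequency of 0.230.
The F1 is TS CO / ts co, so TS co is a recombinant gamete class with expected frequency r/2 = 0.230/2 = 0.1150.
That is 0.1150 = 11.5% of the progeny.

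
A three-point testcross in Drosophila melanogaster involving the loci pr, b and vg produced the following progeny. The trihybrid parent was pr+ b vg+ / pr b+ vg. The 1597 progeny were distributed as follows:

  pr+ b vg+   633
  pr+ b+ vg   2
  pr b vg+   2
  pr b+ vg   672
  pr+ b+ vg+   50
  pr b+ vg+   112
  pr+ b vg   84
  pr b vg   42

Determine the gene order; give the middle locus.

The two rarest classes, pr b vg+ and pr+ b+ vg, are the double crossovers. Comparing them with the parentals, only the pr allele has switched, so pr is the middle locus and the order is vg – pr – b.

pr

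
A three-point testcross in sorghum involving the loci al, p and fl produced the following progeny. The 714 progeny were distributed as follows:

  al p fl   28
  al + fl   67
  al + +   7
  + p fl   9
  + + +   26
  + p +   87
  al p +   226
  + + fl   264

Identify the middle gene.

p

The two most frequent reciprocal classes, + + fl and al p +, are the parental types, so the F1 was + + fl / al p +.
The two rarest classes, + p fl and al + +, are the double crossovers. Comparing them with the parentals, only the p allele has switched, so p is the middle locus and the order is al – p – fl.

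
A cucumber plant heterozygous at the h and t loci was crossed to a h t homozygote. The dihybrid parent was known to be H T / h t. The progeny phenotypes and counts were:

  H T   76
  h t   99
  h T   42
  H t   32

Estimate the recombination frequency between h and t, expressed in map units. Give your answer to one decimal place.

29.7 map units

The recombinant classes are H t and h T: 32 + 42 = 74.
Recombination frequency = 74/249 = 0.2972 ≈ 29.7%, i.e. 29.7 map units.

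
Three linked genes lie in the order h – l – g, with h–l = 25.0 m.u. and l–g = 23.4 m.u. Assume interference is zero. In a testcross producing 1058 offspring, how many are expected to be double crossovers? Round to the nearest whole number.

Map distances give recombination frequencies of 0.250 and 0.234 for the two intervals.
With no interference, expected double-crossover frequency = 0.250 × 0.234 = 0.05850.
Expected number = 0.05850 × 1058 = 61.89 ≈ 62.

62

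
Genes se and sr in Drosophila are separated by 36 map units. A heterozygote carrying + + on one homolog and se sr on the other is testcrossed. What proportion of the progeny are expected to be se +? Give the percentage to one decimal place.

A map distance of 36 map units corresponds to a recombination frequency of 0.360.
The F1 is + + / se sr, so se + is a recombinant gamete class with expected frequency r/2 = 0.360/2 = 0.1800.
That is 0.1800 = 18.0% of the progeny.

18.0%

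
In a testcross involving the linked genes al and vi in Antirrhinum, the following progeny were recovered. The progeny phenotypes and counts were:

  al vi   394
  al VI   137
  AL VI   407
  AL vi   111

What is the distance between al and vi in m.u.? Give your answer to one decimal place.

The two most frequent classes, AL VI (407) and al vi (394), are the parental types, so the F1 was AL VI / al vi.
The recombinant classes are AL vi and al VI: 111 + 137 = 248.
Recombination frequency = 248/1049 = 0.2364 ≈ 23.6%, i.e. 23.6 m.u.

23.6 m.u.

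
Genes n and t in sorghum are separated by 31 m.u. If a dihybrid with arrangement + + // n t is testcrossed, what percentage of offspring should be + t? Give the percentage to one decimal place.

A map distance of 31 m.u. corresponds to a recombination frequency of 0.310.
The F1 is + + / n t, so + t is a recombinant gamete class with expected frequency r/2 = 0.310/2 = 0.1550.
That is 0.1550 = 15.5% of the progeny.

15.5%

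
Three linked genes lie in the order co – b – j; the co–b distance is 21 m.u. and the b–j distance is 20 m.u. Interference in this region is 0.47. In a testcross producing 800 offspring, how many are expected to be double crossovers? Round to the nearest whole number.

18

Map distances give recombination frequencies of 0.210 and 0.200 for the two intervals.
With interference 0.47 (so coincidence = 0.53), expected double-crossover frequency = 0.210 × 0.200 × 0.53 = 0.02226.
Expected number = 0.02226 × 800 = 17.81 ≈ 18.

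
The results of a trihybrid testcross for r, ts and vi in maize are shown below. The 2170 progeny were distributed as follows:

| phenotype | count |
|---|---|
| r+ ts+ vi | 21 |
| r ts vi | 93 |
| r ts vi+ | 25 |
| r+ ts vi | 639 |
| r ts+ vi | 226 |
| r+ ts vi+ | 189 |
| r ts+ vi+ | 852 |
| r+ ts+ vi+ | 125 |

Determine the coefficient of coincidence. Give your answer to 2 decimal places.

0.82

The two most frequent reciprocal classes, r ts+ vi+ and r+ ts vi, are the parental types, so the F1 was r ts+ vi+ / r+ ts vi.
The two rarest classes, r ts vi+ and r+ ts+ vi, are the double crossovers. Comparing them with the parentals, only the ts allele has switched, so ts is the middle locus and the order is r – ts – vi.
r–ts: (218 + 46)/2170 = 0.1217; ts–vi: (415 + 46)/2170 = 0.2124.
Expected DCO frequency = 0.1217 × 0.2124 ≈ 0.02585; observed = 46/2170 ≈ 0.02120.
Coefficient of coincidence = 0.02120/0.02585 ≈ 0.82.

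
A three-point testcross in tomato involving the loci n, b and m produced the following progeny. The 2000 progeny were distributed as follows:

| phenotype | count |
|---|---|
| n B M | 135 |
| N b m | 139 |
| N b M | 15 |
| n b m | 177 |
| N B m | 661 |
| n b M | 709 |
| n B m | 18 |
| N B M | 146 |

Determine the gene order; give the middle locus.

n

The two most frequent reciprocal classes, n b M and N B m, are the parental types, so the F1 was n b M / N B m.
The two rarest classes, N b M and n B m, are the double crossovers. Comparing them with the parentals, only the n allele has switched, so n is the middle locus and the order is m – n – b.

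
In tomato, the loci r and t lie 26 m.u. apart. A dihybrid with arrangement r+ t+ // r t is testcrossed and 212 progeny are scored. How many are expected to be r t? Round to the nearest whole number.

A map distance of 26 m.u. corresponds to a recombination frequency of 0.260.
The F1 is r+ t+ / r t, so r t is a parental gamete class with expected frequency (1 − r)/2 = 0.740/2 = 0.3700.
Expected number = 0.3700 × 212 = 78.44 ≈ 78.

78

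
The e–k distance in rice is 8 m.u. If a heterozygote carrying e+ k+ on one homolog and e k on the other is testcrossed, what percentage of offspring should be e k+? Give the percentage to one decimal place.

A map distance of 8 m.u. corresponds to a recombination frequency of 0.080.
The F1 is e+ k+ / e k, so e k+ is a recombinant gamete class with expected frequency r/2 = 0.080/2 = 0.0400.
That is 0.0400 = 4.0% of the progeny.

4.0%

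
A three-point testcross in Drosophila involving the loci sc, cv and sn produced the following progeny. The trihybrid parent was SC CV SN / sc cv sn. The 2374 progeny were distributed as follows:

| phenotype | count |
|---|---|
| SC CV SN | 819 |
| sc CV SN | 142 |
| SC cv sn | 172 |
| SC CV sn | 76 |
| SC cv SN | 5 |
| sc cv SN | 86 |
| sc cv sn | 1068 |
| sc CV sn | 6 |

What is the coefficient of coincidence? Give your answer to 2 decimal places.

0.46

The two rarest classes, SC cv SN and sc CV sn, are the double crossovers. Comparing them with the parentals, only the cv allele has switched, so cv is the middle locus and the order is sn – cv – sc.
sn–cv: (162 + 11)/2374 = 0.0729; cv–sc: (314 + 11)/2374 = 0.1369.
Expected DCO frequency = 0.0729 × 0.1369 ≈ 0.00998; observed = 11/2374 ≈ 0.00463.
Coefficient of coincidence = 0.00463/0.00998 ≈ 0.46.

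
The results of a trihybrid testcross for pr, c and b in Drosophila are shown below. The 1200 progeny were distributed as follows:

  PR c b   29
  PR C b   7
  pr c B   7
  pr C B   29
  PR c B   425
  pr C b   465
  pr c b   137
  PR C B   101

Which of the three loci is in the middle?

pr

The two most frequent reciprocal classes, pr C b and PR c B, are the parental types, so the F1 was pr C b / PR c B.
The two rarest classes, PR C b and pr c B, are the double crossovers. Comparing them with the parentals, only the pr allele has switched, so pr is the middle locus and the order is c – pr – b.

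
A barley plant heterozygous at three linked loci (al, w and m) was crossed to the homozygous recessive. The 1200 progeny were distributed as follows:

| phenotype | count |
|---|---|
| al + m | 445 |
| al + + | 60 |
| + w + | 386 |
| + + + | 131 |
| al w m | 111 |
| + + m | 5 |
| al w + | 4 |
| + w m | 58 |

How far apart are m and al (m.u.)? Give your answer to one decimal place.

10.6 m.u.

The two most frequent reciprocal classes, al + m and + w +, are the parental types, so the F1 was al + m / + w +.
The two rarest classes, + + m and al w +, are the double crossovers. Comparing them with the parentals, only the al allele has switched, so al is the middle locus and the order is m – al – w.
Crossovers in the m–al interval produce the single-crossover classes al + + and + w m (60 + 58 = 118) plus the double crossovers (9).
RF(m–al) = (118 + 9) / 1200 = 127/1200 = 0.1058 → 10.6 m.u.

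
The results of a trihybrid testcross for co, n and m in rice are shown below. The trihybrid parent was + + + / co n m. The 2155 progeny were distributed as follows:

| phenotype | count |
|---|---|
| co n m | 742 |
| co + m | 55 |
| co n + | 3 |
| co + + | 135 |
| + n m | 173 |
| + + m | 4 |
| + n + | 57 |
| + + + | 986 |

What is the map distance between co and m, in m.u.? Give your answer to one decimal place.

14.6 m.u.

The two rarest classes, + + m and co n +, are the double crossovers. Comparing them with the parentals, only the m allele has switched, so m is the middle locus and the order is n – m – co.
Crossovers in the m–co interval produce the single-crossover classes co + + and + n m (135 + 173 = 308) plus the double crossovers (7).
RF(m–co) = (308 + 7) / 2155 = 315/2155 = 0.1462 → 14.6 m.u.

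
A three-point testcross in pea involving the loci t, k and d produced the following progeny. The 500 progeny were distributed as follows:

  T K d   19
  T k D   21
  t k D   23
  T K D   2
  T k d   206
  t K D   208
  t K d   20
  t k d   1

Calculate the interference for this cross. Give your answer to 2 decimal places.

0.24

The two most frequent reciprocal classes, t K D and T k d, are the parental types, so the F1 was t K D / T k d.
The two rarest classes, T K D and t k d, are the double crossovers. Comparing them with the parentals, only the t allele has switched, so t is the middle locus and the order is d – t – k.
d–t: (41 + 3)/500 = 0.0880; t–k: (42 + 3)/500 = 0.0900.
Expected DCO frequency = 0.0880 × 0.0900 ≈ 0.00792; observed = 3/500 ≈ 0.00600.
Coefficient of coincidence = 0.00600/0.00792 ≈ 0.76; interference = 1 − 0.76 = 0.24.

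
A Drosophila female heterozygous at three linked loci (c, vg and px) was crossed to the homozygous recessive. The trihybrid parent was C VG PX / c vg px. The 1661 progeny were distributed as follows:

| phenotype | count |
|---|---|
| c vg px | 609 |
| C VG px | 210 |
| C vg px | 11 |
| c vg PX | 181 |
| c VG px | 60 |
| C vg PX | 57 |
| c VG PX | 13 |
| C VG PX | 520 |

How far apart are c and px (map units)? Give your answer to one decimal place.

25.0 map units

The two rarest classes, c VG PX and C vg px, are the double crossovers. Comparing them with the parentals, only the c allele has switched, so c is the middle locus and the order is vg – c – px.
Crossovers in the c–px interval produce the single-crossover classes C VG px and c vg PX (210 + 181 = 391) plus the double crossovers (24).
RF(c–px) = (391 + 24) / 1661 = 415/1661 = 0.2498 → 25.0 map units.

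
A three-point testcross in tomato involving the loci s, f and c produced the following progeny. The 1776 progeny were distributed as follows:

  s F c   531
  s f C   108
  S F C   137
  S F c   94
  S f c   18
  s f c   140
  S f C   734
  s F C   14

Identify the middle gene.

The two most frequent reciprocal classes, s F c and S f C, are the parental types, so the F1 was s F c / S f C.
The two rarest classes, s F C and S f c, are the double crossovers. Comparing them with the parentals, only the c allele has switched, so c is the middle locus and the order is f – c – s.

c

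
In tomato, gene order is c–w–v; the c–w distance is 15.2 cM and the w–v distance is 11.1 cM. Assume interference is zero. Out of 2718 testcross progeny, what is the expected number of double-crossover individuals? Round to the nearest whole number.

46

Map distances give recombination frequencies of 0.152 and 0.111 for the two intervals.
With no interference, expected double-crossover frequency = 0.152 × 0.111 = 0.01687.
Expected number = 0.01687 × 2718 = 45.86 ≈ 46.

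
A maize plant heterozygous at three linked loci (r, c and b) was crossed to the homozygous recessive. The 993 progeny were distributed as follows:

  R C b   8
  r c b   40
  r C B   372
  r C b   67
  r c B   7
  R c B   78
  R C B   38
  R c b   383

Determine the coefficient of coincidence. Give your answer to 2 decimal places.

1.00

The two most frequent reciprocal classes, r C B and R c b, are the parental types, so the F1 was r C B / R c b.
The two rarest classes, r c B and R C b, are the double crossovers. Comparing them with the parentals, only the c allele has switched, so c is the middle locus and the order is b – c – r.
b–c: (145 + 15)/993 = 0.1611; c–r: (78 + 15)/993 = 0.0937.
Expected DCO frequency = 0.1611 × 0.0937 ≈ 0.01510; observed = 15/993 ≈ 0.01511.
Coefficient of coincidence = 0.01511/0.01510 ≈ 1.00.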